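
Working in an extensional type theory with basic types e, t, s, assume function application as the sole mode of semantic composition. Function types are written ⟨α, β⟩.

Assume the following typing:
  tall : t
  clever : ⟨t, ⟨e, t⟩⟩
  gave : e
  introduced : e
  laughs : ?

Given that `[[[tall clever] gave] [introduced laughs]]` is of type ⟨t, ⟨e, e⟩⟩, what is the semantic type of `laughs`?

⟨e, ⟨t, ⟨t, ⟨e, e⟩⟩⟩⟩

[[[tall clever] gave] [introduced laughs]] must have type ⟨t, ⟨e, e⟩⟩. The sister [[tall clever] gave] has type t; that is not a function onto ⟨t, ⟨e, e⟩⟩, so [introduced laughs] must be the functor, of type ⟨t, ⟨t, ⟨e, e⟩⟩⟩.
[introduced laughs] must have type ⟨t, ⟨t, ⟨e, e⟩⟩⟩. The sister introduced has type e; that is not a function onto ⟨t, ⟨t, ⟨e, e⟩⟩⟩, so laughs must be the functor, of type ⟨e, ⟨t, ⟨t, ⟨e, e⟩⟩⟩⟩.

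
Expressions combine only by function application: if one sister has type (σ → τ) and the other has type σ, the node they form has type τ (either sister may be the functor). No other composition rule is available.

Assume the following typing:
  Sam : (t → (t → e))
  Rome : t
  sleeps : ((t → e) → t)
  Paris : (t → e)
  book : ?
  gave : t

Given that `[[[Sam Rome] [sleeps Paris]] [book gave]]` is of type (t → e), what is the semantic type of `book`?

(t → (e → (t → e)))

At [[[Sam Rome] [sleeps Paris]] [book gave]] (required: (t → e)): [[Sam Rome] [sleeps Paris]] is e, which is not a function with range (t → e); hence [book gave] is the functor — type (e → (t → e)).
At [book gave] (required: (e → (t → e))): gave is t, which is not a function with range (e → (t → e)); hence book is the functor — type (t → (e → (t → e))).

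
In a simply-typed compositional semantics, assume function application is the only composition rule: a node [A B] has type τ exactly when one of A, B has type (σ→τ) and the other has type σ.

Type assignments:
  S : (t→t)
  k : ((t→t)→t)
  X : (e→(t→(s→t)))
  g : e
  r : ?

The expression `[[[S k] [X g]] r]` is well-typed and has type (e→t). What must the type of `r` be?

[[[S k] [X g]] r] must have type (e→t). The sister [[S k] [X g]] has type (s→t); that is not a function onto (e→t), so r must be the functor, of type ((s→t)→(e→t)).

((s→t)→(e→t))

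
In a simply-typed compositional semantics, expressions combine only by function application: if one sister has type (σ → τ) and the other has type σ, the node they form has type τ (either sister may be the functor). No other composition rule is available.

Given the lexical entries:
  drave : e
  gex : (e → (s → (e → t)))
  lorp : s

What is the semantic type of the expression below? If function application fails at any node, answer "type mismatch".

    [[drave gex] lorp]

[drave gex] — gex of type (e → (s → (e → t))) combines with drave of type e: type (s → (e → t)).
[[drave gex] lorp] — [drave gex] of type (s → (e → t)) combines with lorp of type s: type (e → t).

(e → t)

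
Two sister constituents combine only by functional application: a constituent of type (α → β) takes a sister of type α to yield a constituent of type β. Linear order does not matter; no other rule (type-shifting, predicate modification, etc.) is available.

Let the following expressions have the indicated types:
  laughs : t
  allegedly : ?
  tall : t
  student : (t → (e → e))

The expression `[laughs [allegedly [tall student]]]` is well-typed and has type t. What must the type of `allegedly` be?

((e → e) → (t → t))

[laughs [allegedly [tall student]]] is required to be t. laughs : t cannot yield t as functor, so [allegedly [tall student]] : (t → t).
[allegedly [tall student]] is required to be (t → t). [tall student] : (e → e) cannot yield (t → t) as functor, so allegedly : ((e → e) → (t → t)).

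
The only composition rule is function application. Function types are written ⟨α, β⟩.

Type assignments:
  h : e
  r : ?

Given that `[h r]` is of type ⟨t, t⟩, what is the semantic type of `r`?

[h r] must have type ⟨t, t⟩. The sister h has type e; that is not a function onto ⟨t, t⟩, so r must be the functor, of type ⟨e, ⟨t, t⟩⟩.

⟨e, ⟨t, t⟩⟩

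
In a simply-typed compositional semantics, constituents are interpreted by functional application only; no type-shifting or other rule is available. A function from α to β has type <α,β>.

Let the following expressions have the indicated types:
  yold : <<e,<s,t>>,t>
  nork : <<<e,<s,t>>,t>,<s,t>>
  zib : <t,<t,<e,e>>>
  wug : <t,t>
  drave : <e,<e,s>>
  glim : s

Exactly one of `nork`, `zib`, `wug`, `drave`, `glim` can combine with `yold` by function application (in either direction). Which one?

nork — combines: nork : <<<e,<s,t>>,t>,<s,t>> takes yold : <<e,<s,t>>,t> as argument, giving <s,t>.
zib : <t,<t,<e,e>>> — does not combine with yold.
wug : <t,t> — does not combine with yold.
drave : <e,<e,s>> — does not combine with yold.
glim : s — does not combine with yold.

nork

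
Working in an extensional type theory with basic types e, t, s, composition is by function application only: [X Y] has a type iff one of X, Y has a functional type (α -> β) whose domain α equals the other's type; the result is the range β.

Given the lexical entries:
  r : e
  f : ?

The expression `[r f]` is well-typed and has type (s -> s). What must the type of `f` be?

(e -> (s -> s))

At [r f] (required: (s -> s)): r is e, which is not a function with range (s -> s); hence f is the functor — type (e -> (s -> s)).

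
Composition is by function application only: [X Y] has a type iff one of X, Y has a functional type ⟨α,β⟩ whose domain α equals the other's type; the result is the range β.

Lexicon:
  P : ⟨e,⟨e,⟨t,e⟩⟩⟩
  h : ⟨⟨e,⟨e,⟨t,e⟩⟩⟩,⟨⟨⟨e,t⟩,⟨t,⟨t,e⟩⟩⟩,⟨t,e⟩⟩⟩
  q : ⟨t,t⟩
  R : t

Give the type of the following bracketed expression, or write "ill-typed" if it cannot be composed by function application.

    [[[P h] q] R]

ill-typed

[P h]: h is ⟨⟨e,⟨e,⟨t,e⟩⟩⟩,⟨⟨⟨e,t⟩,⟨t,⟨t,e⟩⟩⟩,⟨t,e⟩⟩⟩, P is ⟨e,⟨e,⟨t,e⟩⟩⟩; result ⟨⟨⟨e,t⟩,⟨t,⟨t,e⟩⟩⟩,⟨t,e⟩⟩.
[[P h] q]: ⟨⟨⟨e,t⟩,⟨t,⟨t,e⟩⟩⟩,⟨t,e⟩⟩ and ⟨t,t⟩ cannot combine by function application — type clash.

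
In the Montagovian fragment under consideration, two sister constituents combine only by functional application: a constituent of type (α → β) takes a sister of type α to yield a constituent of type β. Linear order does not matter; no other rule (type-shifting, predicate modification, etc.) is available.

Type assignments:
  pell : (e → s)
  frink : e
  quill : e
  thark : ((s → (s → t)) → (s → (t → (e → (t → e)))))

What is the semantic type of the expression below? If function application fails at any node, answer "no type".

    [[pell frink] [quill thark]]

no type

[pell frink]: (e → s) applied to e yields s.
[quill thark]: e and ((s → (s → t)) → (s → (t → (e → (t → e))))) cannot combine by function application — type clash.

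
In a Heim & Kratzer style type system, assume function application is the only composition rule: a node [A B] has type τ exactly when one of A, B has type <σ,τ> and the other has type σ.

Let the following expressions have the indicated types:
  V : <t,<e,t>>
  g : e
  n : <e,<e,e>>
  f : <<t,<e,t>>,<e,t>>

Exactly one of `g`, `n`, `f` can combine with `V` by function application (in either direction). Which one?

g : e — does not combine with V.
n : <e,<e,e>> — does not combine with V.
f — combines: f : <<t,<e,t>>,<e,t>> takes V : <t,<e,t>> as argument, giving <e,t>.

f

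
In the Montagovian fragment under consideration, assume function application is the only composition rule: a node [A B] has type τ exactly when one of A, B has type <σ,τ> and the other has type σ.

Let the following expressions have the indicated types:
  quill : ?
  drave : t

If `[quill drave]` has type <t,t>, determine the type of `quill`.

[quill drave] is required to be <t,t>. drave : t cannot yield <t,t> as functor, so quill : <t,<t,t>>.

<t,<t,t>>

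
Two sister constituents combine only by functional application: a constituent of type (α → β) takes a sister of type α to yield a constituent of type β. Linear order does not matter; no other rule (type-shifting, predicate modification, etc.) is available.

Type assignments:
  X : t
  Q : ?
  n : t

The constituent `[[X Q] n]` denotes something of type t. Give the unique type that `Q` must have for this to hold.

For [[X Q] n] to have type t with n of type t, [X Q] must be the function: [X Q] : (t → t).
For [X Q] to have type (t → t) with X of type t, Q must be the function: Q : (t → (t → t)).

(t → (t → t))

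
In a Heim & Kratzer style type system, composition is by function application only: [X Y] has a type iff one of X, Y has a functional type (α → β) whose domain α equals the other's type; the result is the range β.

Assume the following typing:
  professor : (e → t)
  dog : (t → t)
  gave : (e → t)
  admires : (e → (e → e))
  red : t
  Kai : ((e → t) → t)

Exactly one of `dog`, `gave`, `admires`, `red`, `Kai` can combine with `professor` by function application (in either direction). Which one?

dog : (t → t) — neither side's domain matches the other.
gave : (e → t) — neither side's domain matches the other.
admires : (e → (e → e)) — neither side's domain matches the other.
red : t — neither side's domain matches the other.
Kai — combines: Kai : ((e → t) → t) takes professor : (e → t) as argument, giving t.

Kai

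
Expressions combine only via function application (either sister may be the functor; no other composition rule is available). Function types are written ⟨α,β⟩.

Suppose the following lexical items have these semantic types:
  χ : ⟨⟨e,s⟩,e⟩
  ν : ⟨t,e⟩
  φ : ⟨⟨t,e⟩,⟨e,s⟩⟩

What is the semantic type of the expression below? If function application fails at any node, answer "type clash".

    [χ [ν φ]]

[ν φ] — φ of type ⟨⟨t,e⟩,⟨e,s⟩⟩ combines with ν of type ⟨t,e⟩: type ⟨e,s⟩.
[χ [ν φ]] — χ of type ⟨⟨e,s⟩,e⟩ combines with [ν φ] of type ⟨e,s⟩: type e.

e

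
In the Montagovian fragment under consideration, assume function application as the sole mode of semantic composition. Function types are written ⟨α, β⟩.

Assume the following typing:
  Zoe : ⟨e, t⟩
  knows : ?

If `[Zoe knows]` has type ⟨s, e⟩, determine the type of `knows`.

[Zoe knows] must have type ⟨s, e⟩. The sister Zoe has type ⟨e, t⟩; that is not a function onto ⟨s, e⟩, so knows must be the functor, of type ⟨⟨e, t⟩, ⟨s, e⟩⟩.

⟨⟨e, t⟩, ⟨s, e⟩⟩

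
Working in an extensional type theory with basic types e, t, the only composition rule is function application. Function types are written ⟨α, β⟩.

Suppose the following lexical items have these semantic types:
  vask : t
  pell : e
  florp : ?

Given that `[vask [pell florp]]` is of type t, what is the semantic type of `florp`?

⟨e, ⟨t, t⟩⟩

For [vask [pell florp]] to have type t with vask of type t, [pell florp] must be the function: [pell florp] : ⟨t, t⟩.
For [pell florp] to have type ⟨t, t⟩ with pell of type e, florp must be the function: florp : ⟨e, ⟨t, t⟩⟩.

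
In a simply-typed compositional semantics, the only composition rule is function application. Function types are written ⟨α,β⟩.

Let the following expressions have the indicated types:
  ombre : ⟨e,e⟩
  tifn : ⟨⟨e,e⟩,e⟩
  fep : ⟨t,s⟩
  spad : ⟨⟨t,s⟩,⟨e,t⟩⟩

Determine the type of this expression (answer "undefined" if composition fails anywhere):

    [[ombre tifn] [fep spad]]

[ombre tifn]: functor tifn : ⟨⟨e,e⟩,e⟩, argument ombre : ⟨e,e⟩; result e.
[fep spad]: functor spad : ⟨⟨t,s⟩,⟨e,t⟩⟩, argument fep : ⟨t,s⟩; result ⟨e,t⟩.
[[ombre tifn] [fep spad]]: functor [fep spad] : ⟨e,t⟩, argument [ombre tifn] : e; result t.

t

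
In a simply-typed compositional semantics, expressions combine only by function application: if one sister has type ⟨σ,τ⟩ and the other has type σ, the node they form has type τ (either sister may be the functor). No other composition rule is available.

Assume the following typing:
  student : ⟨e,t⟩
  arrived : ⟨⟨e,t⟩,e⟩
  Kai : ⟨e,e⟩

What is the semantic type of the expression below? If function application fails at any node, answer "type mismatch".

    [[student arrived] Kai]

e

At [student arrived], arrived : ⟨⟨e,t⟩,e⟩ takes student : ⟨e,t⟩, giving e.
At [[student arrived] Kai], Kai : ⟨e,e⟩ takes [student arrived] : e, giving e.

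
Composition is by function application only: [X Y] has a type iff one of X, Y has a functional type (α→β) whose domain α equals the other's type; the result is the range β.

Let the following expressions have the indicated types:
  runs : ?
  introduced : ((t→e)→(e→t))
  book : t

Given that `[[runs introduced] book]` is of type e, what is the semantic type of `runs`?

(((t→e)→(e→t))→(t→e))

[[runs introduced] book] is required to be e. book : t cannot yield e as functor, so [runs introduced] : (t→e).
[runs introduced] is required to be (t→e). introduced : ((t→e)→(e→t)) cannot yield (t→e) as functor, so runs : (((t→e)→(e→t))→(t→e)).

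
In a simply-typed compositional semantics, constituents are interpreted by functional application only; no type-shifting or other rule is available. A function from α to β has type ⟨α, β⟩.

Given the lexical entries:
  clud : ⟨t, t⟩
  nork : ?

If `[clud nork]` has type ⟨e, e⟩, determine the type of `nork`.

At [clud nork] (required: ⟨e, e⟩): clud is ⟨t, t⟩, which is not a function with range ⟨e, e⟩; hence nork is the functor — type ⟨⟨t, t⟩, ⟨e, e⟩⟩.

⟨⟨t, t⟩, ⟨e, e⟩⟩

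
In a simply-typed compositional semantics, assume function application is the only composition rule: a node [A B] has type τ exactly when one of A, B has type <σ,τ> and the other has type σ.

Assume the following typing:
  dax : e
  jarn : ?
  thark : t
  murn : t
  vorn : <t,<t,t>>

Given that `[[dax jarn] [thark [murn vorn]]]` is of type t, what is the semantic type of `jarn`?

For [[dax jarn] [thark [murn vorn]]] to have type t with [thark [murn vorn]] of type t, [dax jarn] must be the function: [dax jarn] : <t,t>.
For [dax jarn] to have type <t,t> with dax of type e, jarn must be the function: jarn : <e,<t,t>>.

<e,<t,t>>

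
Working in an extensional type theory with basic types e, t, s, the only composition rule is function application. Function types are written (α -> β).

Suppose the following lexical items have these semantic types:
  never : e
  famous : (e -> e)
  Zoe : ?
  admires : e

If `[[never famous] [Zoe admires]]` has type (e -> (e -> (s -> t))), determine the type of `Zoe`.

(e -> (e -> (e -> (e -> (s -> t)))))

[[never famous] [Zoe admires]] must have type (e -> (e -> (s -> t))). The sister [never famous] has type e; that is not a function onto (e -> (e -> (s -> t))), so [Zoe admires] must be the functor, of type (e -> (e -> (e -> (s -> t)))).
[Zoe admires] must have type (e -> (e -> (e -> (s -> t)))). The sister admires has type e; that is not a function onto (e -> (e -> (e -> (s -> t)))), so Zoe must be the functor, of type (e -> (e -> (e -> (e -> (s -> t))))).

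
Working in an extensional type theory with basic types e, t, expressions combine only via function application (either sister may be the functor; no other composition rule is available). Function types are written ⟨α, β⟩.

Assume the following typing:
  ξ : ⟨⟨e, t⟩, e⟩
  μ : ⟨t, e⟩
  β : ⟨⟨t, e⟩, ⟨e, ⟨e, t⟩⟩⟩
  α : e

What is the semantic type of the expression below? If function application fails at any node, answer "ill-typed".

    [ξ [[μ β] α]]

e

[μ β]: β is ⟨⟨t, e⟩, ⟨e, ⟨e, t⟩⟩⟩, μ is ⟨t, e⟩; result ⟨e, ⟨e, t⟩⟩.
[[μ β] α]: [μ β] is ⟨e, ⟨e, t⟩⟩, α is e; result ⟨e, t⟩.
[ξ [[μ β] α]]: ξ is ⟨⟨e, t⟩, e⟩, [[μ β] α] is ⟨e, t⟩; result e.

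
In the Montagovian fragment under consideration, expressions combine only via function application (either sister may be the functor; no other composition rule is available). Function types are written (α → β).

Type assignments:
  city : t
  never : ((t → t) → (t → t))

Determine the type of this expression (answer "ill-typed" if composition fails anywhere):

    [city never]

ill-typed

[city never]: t with ((t → t) → (t → t)) — neither is a function whose domain matches the other; composition fails here.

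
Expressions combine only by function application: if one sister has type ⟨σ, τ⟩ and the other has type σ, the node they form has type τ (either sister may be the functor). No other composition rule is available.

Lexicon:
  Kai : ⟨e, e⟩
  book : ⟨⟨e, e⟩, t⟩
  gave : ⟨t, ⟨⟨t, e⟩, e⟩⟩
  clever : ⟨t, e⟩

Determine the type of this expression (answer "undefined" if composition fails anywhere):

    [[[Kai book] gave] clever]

e

[Kai book] — book of type ⟨⟨e, e⟩, t⟩ combines with Kai of type ⟨e, e⟩: type t.
[[Kai book] gave] — gave of type ⟨t, ⟨⟨t, e⟩, e⟩⟩ combines with [Kai book] of type t: type ⟨⟨t, e⟩, e⟩.
[[[Kai book] gave] clever] — [[Kai book] gave] of type ⟨⟨t, e⟩, e⟩ combines with clever of type ⟨t, e⟩: type e.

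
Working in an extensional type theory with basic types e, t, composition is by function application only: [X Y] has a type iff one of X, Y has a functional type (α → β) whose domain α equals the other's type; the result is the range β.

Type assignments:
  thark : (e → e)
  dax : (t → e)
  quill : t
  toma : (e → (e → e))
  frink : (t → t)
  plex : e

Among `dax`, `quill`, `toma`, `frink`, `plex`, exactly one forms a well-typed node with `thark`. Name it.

dax : (t → e) — no; thark wants e, and dax wants t.
quill : t — no; thark wants e, and quill wants nothing (atomic).
toma : (e → (e → e)) — no; thark wants e, and toma wants e.
frink : (t → t) — no; thark wants e, and frink wants t.
plex — combines: thark : (e → e) takes plex : e as argument, giving e.

plex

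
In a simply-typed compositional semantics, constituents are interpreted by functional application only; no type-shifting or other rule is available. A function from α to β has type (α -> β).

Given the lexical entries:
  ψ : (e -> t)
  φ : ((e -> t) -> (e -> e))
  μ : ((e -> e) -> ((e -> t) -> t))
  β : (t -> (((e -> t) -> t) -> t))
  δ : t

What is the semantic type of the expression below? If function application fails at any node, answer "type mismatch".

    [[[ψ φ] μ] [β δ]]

t

[ψ φ]: ((e -> t) -> (e -> e)) applied to (e -> t) yields (e -> e).
[[ψ φ] μ]: ((e -> e) -> ((e -> t) -> t)) applied to (e -> e) yields ((e -> t) -> t).
[β δ]: (t -> (((e -> t) -> t) -> t)) applied to t yields (((e -> t) -> t) -> t).
[[[ψ φ] μ] [β δ]]: (((e -> t) -> t) -> t) applied to ((e -> t) -> t) yields t.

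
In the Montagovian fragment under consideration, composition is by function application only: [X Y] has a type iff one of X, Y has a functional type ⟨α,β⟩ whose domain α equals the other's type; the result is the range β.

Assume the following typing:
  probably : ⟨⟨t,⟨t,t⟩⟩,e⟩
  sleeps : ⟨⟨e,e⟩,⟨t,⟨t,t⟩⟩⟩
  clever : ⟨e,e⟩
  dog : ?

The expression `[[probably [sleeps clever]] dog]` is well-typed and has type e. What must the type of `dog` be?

⟨e,e⟩

[[probably [sleeps clever]] dog] is required to be e. [probably [sleeps clever]] : e cannot yield e as functor, so dog : ⟨e,e⟩.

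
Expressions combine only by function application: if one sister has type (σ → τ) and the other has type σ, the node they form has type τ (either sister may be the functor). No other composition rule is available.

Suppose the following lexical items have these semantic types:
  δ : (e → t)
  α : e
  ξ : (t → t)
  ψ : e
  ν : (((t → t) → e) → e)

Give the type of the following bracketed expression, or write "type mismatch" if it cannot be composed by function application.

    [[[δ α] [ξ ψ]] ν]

type mismatch

[δ α]: (e → t) applied to e yields t.
[ξ ψ]: (t → t) with e — neither is a function whose domain matches the other; composition fails here.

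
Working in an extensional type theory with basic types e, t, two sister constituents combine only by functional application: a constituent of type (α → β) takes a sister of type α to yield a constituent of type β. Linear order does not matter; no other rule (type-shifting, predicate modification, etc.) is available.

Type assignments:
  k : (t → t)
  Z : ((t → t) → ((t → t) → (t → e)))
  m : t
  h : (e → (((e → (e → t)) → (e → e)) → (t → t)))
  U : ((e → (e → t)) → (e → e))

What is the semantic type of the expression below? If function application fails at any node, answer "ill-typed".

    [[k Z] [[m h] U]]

[k Z] — Z of type ((t → t) → ((t → t) → (t → e))) combines with k of type (t → t): type ((t → t) → (t → e)).
[m h]: t with (e → (((e → (e → t)) → (e → e)) → (t → t))) — neither is a function whose domain matches the other; composition fails here.

ill-typed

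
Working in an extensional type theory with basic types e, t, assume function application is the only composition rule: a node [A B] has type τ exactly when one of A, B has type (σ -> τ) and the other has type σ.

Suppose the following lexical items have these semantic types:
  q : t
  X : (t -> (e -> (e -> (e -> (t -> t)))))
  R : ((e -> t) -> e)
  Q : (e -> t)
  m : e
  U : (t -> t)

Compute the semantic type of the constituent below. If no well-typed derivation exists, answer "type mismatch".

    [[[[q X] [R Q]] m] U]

type mismatch

[q X]: (t -> (e -> (e -> (e -> (t -> t))))) applied to t yields (e -> (e -> (e -> (t -> t)))).
[R Q]: ((e -> t) -> e) applied to (e -> t) yields e.
[[q X] [R Q]]: (e -> (e -> (e -> (t -> t)))) applied to e yields (e -> (e -> (t -> t))).
[[[q X] [R Q]] m]: (e -> (e -> (t -> t))) applied to e yields (e -> (t -> t)).
[[[[q X] [R Q]] m] U]: (e -> (t -> t)) with (t -> t) — neither is a function whose domain matches the other; composition fails here.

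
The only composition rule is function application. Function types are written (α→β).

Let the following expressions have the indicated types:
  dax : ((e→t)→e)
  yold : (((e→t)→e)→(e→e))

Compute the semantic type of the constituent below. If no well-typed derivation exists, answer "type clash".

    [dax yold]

(e→e)

[dax yold]: (((e→t)→e)→(e→e)) applied to ((e→t)→e) yields (e→e).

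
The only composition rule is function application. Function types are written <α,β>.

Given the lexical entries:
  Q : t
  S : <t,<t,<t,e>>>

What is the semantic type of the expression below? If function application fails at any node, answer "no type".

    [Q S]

At [Q S], S : <t,<t,<t,e>>> takes Q : t, giving <t,<t,e>>.

<t,<t,e>>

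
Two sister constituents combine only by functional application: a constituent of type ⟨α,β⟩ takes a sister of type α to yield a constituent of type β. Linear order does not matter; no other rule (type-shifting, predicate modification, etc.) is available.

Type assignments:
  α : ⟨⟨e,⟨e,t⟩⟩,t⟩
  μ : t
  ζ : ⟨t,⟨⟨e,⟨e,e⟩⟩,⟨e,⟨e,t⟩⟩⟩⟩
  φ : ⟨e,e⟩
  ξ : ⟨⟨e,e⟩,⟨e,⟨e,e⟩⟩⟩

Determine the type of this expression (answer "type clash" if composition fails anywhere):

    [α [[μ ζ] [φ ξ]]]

[μ ζ] — ζ of type ⟨t,⟨⟨e,⟨e,e⟩⟩,⟨e,⟨e,t⟩⟩⟩⟩ combines with μ of type t: type ⟨⟨e,⟨e,e⟩⟩,⟨e,⟨e,t⟩⟩⟩.
[φ ξ] — ξ of type ⟨⟨e,e⟩,⟨e,⟨e,e⟩⟩⟩ combines with φ of type ⟨e,e⟩: type ⟨e,⟨e,e⟩⟩.
[[μ ζ] [φ ξ]] — [μ ζ] of type ⟨⟨e,⟨e,e⟩⟩,⟨e,⟨e,t⟩⟩⟩ combines with [φ ξ] of type ⟨e,⟨e,e⟩⟩: type ⟨e,⟨e,t⟩⟩.
[α [[μ ζ] [φ ξ]]] — α of type ⟨⟨e,⟨e,t⟩⟩,t⟩ combines with [[μ ζ] [φ ξ]] of type ⟨e,⟨e,t⟩⟩: type t.

t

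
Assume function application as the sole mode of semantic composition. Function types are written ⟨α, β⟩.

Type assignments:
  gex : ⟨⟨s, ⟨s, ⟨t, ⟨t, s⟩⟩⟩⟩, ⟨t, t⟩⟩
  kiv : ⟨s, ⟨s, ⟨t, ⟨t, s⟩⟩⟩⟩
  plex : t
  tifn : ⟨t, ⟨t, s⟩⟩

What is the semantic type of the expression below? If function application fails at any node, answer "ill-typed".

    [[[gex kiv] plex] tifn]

⟨t, s⟩

[gex kiv]: gex is ⟨⟨s, ⟨s, ⟨t, ⟨t, s⟩⟩⟩⟩, ⟨t, t⟩⟩, kiv is ⟨s, ⟨s, ⟨t, ⟨t, s⟩⟩⟩⟩; result ⟨t, t⟩.
[[gex kiv] plex]: [gex kiv] is ⟨t, t⟩, plex is t; result t.
[[[gex kiv] plex] tifn]: tifn is ⟨t, ⟨t, s⟩⟩, [[gex kiv] plex] is t; result ⟨t, s⟩.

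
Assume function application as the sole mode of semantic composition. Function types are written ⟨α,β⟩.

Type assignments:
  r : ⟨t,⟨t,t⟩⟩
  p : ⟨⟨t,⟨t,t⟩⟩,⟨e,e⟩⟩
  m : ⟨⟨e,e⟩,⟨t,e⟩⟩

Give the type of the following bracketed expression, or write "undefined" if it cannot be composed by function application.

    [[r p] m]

[r p]: p is ⟨⟨t,⟨t,t⟩⟩,⟨e,e⟩⟩, r is ⟨t,⟨t,t⟩⟩; result ⟨e,e⟩.
[[r p] m]: m is ⟨⟨e,e⟩,⟨t,e⟩⟩, [r p] is ⟨e,e⟩; result ⟨t,e⟩.

⟨t,e⟩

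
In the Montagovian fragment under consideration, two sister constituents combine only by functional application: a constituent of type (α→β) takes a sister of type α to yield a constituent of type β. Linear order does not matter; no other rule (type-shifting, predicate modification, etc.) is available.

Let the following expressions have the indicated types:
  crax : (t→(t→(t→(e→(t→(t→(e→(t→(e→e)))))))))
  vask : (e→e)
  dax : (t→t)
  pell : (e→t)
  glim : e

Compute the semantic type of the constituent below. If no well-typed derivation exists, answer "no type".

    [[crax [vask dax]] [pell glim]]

no type

[vask dax]: (e→e) and (t→t) cannot combine by function application — type clash.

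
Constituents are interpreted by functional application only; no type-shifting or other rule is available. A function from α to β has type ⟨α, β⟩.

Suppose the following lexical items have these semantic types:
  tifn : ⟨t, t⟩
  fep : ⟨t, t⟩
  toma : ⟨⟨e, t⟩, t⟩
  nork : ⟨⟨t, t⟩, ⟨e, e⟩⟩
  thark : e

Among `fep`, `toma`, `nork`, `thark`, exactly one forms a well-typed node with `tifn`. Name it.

nork

fep : ⟨t, t⟩ — no; tifn wants t, and fep wants t.
toma : ⟨⟨e, t⟩, t⟩ — no; tifn wants t, and toma wants ⟨e, t⟩.
nork — combines: nork : ⟨⟨t, t⟩, ⟨e, e⟩⟩ takes tifn : ⟨t, t⟩ as argument, giving ⟨e, e⟩.
thark : e — no; tifn wants t, and thark wants nothing (atomic).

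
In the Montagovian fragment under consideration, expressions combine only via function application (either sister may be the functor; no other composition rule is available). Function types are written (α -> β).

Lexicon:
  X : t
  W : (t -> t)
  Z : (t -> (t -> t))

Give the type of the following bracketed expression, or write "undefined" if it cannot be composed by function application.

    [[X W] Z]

(t -> t)

[X W]: (t -> t) applied to t yields t.
[[X W] Z]: (t -> (t -> t)) applied to t yields (t -> t).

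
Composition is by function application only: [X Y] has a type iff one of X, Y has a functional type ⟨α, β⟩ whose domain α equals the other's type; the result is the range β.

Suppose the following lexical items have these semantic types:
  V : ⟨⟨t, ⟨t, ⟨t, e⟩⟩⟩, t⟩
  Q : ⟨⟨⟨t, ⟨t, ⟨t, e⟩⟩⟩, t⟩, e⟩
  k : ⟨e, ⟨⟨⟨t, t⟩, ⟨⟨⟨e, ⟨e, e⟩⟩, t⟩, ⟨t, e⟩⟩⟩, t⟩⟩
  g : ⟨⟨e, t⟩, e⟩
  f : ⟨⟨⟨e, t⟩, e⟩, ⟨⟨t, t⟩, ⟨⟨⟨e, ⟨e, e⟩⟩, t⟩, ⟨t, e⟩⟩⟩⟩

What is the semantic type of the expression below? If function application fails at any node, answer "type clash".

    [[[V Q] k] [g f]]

[V Q]: Q is ⟨⟨⟨t, ⟨t, ⟨t, e⟩⟩⟩, t⟩, e⟩, V is ⟨⟨t, ⟨t, ⟨t, e⟩⟩⟩, t⟩; result e.
[[V Q] k]: k is ⟨e, ⟨⟨⟨t, t⟩, ⟨⟨⟨e, ⟨e, e⟩⟩, t⟩, ⟨t, e⟩⟩⟩, t⟩⟩, [V Q] is e; result ⟨⟨⟨t, t⟩, ⟨⟨⟨e, ⟨e, e⟩⟩, t⟩, ⟨t, e⟩⟩⟩, t⟩.
[g f]: f is ⟨⟨⟨e, t⟩, e⟩, ⟨⟨t, t⟩, ⟨⟨⟨e, ⟨e, e⟩⟩, t⟩, ⟨t, e⟩⟩⟩⟩, g is ⟨⟨e, t⟩, e⟩; result ⟨⟨t, t⟩, ⟨⟨⟨e, ⟨e, e⟩⟩, t⟩, ⟨t, e⟩⟩⟩.
[[[V Q] k] [g f]]: [[V Q] k] is ⟨⟨⟨t, t⟩, ⟨⟨⟨e, ⟨e, e⟩⟩, t⟩, ⟨t, e⟩⟩⟩, t⟩, [g f] is ⟨⟨t, t⟩, ⟨⟨⟨e, ⟨e, e⟩⟩, t⟩, ⟨t, e⟩⟩⟩; result t.

t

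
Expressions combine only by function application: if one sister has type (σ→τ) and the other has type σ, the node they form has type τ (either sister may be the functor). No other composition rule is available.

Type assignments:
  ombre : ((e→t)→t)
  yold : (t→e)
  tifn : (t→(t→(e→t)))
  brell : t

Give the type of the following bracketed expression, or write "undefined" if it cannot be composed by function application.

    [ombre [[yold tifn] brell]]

undefined

[yold tifn]: (t→e) with (t→(t→(e→t))) — neither is a function whose domain matches the other; composition fails here.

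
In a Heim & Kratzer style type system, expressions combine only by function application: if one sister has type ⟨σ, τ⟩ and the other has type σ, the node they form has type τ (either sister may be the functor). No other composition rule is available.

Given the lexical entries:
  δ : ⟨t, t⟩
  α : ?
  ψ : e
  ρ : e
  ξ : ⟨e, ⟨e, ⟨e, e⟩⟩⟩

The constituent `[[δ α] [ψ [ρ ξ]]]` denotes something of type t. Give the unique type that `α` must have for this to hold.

⟨⟨t, t⟩, ⟨⟨e, e⟩, t⟩⟩

At [[δ α] [ψ [ρ ξ]]] (required: t): [ψ [ρ ξ]] is ⟨e, e⟩, which is not a function with range t; hence [δ α] is the functor — type ⟨⟨e, e⟩, t⟩.
At [δ α] (required: ⟨⟨e, e⟩, t⟩): δ is ⟨t, t⟩, which is not a function with range ⟨⟨e, e⟩, t⟩; hence α is the functor — type ⟨⟨t, t⟩, ⟨⟨e, e⟩, t⟩⟩.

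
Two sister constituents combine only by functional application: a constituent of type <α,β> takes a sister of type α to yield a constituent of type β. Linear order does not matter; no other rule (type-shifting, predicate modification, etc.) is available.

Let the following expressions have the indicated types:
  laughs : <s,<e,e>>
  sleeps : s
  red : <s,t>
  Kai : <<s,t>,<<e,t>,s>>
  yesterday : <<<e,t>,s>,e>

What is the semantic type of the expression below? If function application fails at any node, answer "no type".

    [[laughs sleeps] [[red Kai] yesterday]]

[laughs sleeps]: laughs is <s,<e,e>>, sleeps is s; result <e,e>.
[red Kai]: Kai is <<s,t>,<<e,t>,s>>, red is <s,t>; result <<e,t>,s>.
[[red Kai] yesterday]: yesterday is <<<e,t>,s>,e>, [red Kai] is <<e,t>,s>; result e.
[[laughs sleeps] [[red Kai] yesterday]]: [laughs sleeps] is <e,e>, [[red Kai] yesterday] is e; result e.

e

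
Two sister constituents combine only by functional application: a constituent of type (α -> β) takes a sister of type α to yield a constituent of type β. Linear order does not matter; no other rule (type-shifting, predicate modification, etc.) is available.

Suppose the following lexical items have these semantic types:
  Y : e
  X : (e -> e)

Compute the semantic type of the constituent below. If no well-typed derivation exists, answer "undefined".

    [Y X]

At [Y X], X : (e -> e) takes Y : e, giving e.

e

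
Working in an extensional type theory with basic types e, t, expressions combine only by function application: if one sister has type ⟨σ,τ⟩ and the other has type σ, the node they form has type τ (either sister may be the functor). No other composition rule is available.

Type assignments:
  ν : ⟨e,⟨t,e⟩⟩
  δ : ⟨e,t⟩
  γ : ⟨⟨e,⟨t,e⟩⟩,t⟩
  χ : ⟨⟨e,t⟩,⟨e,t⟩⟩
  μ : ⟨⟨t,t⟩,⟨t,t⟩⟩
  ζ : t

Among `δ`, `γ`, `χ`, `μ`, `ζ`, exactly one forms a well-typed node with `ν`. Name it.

δ : ⟨e,t⟩ — ν needs e; δ needs e; neither fits.
γ — combines: γ : ⟨⟨e,⟨t,e⟩⟩,t⟩ takes ν : ⟨e,⟨t,e⟩⟩ as argument, giving t.
χ : ⟨⟨e,t⟩,⟨e,t⟩⟩ — ν needs e; χ needs ⟨e,t⟩; neither fits.
μ : ⟨⟨t,t⟩,⟨t,t⟩⟩ — ν needs e; μ needs ⟨t,t⟩; neither fits.
ζ : t — ν needs e; ζ needs nothing (atomic); neither fits.

γ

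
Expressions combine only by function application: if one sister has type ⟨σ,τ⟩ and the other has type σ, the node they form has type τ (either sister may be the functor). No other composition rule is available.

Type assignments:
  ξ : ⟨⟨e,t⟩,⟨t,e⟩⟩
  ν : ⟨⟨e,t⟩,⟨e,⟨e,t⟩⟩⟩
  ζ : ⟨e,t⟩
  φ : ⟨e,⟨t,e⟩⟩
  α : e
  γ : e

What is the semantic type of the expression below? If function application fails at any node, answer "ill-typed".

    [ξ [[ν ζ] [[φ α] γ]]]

ill-typed

[ν ζ] — ν of type ⟨⟨e,t⟩,⟨e,⟨e,t⟩⟩⟩ combines with ζ of type ⟨e,t⟩: type ⟨e,⟨e,t⟩⟩.
[φ α] — φ of type ⟨e,⟨t,e⟩⟩ combines with α of type e: type ⟨t,e⟩.
[[φ α] γ]: ⟨t,e⟩ and e cannot combine by function application — type clash.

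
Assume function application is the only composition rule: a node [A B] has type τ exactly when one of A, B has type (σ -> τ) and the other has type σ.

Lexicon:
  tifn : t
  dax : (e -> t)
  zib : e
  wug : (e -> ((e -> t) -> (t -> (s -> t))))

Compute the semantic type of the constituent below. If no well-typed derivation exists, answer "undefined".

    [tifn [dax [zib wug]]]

At [zib wug], wug : (e -> ((e -> t) -> (t -> (s -> t)))) takes zib : e, giving ((e -> t) -> (t -> (s -> t))).
At [dax [zib wug]], [zib wug] : ((e -> t) -> (t -> (s -> t))) takes dax : (e -> t), giving (t -> (s -> t)).
At [tifn [dax [zib wug]]], [dax [zib wug]] : (t -> (s -> t)) takes tifn : t, giving (s -> t).

(s -> t)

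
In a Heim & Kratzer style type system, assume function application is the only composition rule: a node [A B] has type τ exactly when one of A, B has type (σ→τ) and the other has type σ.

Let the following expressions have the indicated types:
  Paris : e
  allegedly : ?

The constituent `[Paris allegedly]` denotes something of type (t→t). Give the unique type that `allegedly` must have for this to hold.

(e→(t→t))

At [Paris allegedly] (required: (t→t)): Paris is e, which is not a function with range (t→t); hence allegedly is the functor — type (e→(t→t)).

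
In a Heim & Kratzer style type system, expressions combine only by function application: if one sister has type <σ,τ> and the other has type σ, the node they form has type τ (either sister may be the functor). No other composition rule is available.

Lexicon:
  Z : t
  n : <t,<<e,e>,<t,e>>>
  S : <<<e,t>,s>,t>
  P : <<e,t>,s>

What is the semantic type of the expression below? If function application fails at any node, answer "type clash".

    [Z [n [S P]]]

[S P] — S of type <<<e,t>,s>,t> combines with P of type <<e,t>,s>: type t.
[n [S P]] — n of type <t,<<e,e>,<t,e>>> combines with [S P] of type t: type <<e,e>,<t,e>>.
[Z [n [S P]]]: t with <<e,e>,<t,e>> — neither is a function whose domain matches the other; composition fails here.

type clash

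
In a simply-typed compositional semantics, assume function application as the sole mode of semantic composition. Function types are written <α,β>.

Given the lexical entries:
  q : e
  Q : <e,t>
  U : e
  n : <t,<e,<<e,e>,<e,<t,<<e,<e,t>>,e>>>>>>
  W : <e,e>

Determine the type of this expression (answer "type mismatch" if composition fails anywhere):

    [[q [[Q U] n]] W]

<e,<t,<<e,<e,t>>,e>>>

At [Q U], Q : <e,t> takes U : e, giving t.
At [[Q U] n], n : <t,<e,<<e,e>,<e,<t,<<e,<e,t>>,e>>>>>> takes [Q U] : t, giving <e,<<e,e>,<e,<t,<<e,<e,t>>,e>>>>>.
At [q [[Q U] n]], [[Q U] n] : <e,<<e,e>,<e,<t,<<e,<e,t>>,e>>>>> takes q : e, giving <<e,e>,<e,<t,<<e,<e,t>>,e>>>>.
At [[q [[Q U] n]] W], [q [[Q U] n]] : <<e,e>,<e,<t,<<e,<e,t>>,e>>>> takes W : <e,e>, giving <e,<t,<<e,<e,t>>,e>>>.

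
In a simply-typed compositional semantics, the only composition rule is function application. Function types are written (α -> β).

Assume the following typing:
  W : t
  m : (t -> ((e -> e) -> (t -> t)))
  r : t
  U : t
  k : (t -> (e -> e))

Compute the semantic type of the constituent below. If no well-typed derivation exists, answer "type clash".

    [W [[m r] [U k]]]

t

[m r]: (t -> ((e -> e) -> (t -> t))) applied to t yields ((e -> e) -> (t -> t)).
[U k]: (t -> (e -> e)) applied to t yields (e -> e).
[[m r] [U k]]: ((e -> e) -> (t -> t)) applied to (e -> e) yields (t -> t).
[W [[m r] [U k]]]: (t -> t) applied to t yields t.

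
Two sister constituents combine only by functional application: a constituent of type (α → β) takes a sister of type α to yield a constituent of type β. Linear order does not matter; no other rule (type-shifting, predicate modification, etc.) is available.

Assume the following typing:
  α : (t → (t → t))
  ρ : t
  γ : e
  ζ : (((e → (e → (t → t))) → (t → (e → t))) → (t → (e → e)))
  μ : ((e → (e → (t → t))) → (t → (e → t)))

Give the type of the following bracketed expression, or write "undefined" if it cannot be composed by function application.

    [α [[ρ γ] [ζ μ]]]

At [ρ γ]: neither t nor e can take the other as argument; the node is ill-typed.

undefined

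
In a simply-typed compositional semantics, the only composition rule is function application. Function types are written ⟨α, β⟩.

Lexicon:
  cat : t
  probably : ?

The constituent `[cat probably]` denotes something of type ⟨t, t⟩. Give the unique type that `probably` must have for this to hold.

[cat probably] is required to be ⟨t, t⟩. cat : t cannot yield ⟨t, t⟩ as functor, so probably : ⟨t, ⟨t, t⟩⟩.

⟨t, ⟨t, t⟩⟩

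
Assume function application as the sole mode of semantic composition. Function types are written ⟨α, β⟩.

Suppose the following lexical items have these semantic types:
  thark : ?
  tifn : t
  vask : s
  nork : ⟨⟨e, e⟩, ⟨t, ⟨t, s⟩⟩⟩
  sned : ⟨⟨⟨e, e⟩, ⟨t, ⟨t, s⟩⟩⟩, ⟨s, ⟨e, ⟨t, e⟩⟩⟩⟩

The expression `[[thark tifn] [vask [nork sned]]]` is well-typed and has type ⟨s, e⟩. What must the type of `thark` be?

For [[thark tifn] [vask [nork sned]]] to have type ⟨s, e⟩ with [vask [nork sned]] of type ⟨e, ⟨t, e⟩⟩, [thark tifn] must be the function: [thark tifn] : ⟨⟨e, ⟨t, e⟩⟩, ⟨s, e⟩⟩.
For [thark tifn] to have type ⟨⟨e, ⟨t, e⟩⟩, ⟨s, e⟩⟩ with tifn of type t, thark must be the function: thark : ⟨t, ⟨⟨e, ⟨t, e⟩⟩, ⟨s, e⟩⟩⟩.

⟨t, ⟨⟨e, ⟨t, e⟩⟩, ⟨s, e⟩⟩⟩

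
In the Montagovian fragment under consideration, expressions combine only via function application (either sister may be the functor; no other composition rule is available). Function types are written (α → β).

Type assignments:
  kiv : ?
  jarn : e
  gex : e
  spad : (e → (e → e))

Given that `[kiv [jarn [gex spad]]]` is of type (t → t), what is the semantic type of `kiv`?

(e → (t → t))

For [kiv [jarn [gex spad]]] to have type (t → t) with [jarn [gex spad]] of type e, kiv must be the function: kiv : (e → (t → t)).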